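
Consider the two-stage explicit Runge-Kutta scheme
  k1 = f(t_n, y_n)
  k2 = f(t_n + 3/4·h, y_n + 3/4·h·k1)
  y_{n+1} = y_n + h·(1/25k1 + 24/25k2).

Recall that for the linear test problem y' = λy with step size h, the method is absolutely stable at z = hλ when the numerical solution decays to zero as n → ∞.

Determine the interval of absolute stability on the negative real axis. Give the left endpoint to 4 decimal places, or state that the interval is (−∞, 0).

(-1.3889, 0).

Test eqn y'=λy, z=hλ:
  k1=λy_n ⇒ h·k1=z·y_n;  k2=λ(1+3/4z)y_n ⇒ h·k2=z(1+3/4z)y_n
  y_{n+1}/y_n = 1 + 1/25z + 24/25z(1+3/4z) = 1 + z + 18/25z²
  so R(z) = 1 + z + 18/25z².

Find x<0 with |R(x)|<1.
x=-1.1: |R|=0.7712
R=1: x+18/25x²=0 ⇒ x=−25/18=-1.3889; min R=1−1/(4·18/25)=0.6528>−1
Confirm numerically:
  x=-1.178: |R|=0.82113 <1
  x=-1.170: |R|=0.81561 <1
  x=-1.013: |R|=0.72584 <1
  x=-0.733: |R|=0.65385 <1
  x=-1.582: |R|=1.21996 >1
  x=-1.410: |R|=1.02143 >1
So |R|<1 on (-1.3889, 0).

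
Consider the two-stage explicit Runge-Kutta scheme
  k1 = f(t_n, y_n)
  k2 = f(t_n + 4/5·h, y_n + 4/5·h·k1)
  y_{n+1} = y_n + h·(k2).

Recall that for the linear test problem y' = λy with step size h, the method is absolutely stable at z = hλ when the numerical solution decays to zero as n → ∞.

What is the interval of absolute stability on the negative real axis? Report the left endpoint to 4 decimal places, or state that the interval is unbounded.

(-1.2500, 0).

Test eqn y'=λy, z=hλ:
  k1=λy_n ⇒ h·k1=z·y_n;  k2=λ(1+4/5z)y_n ⇒ h·k2=z(1+4/5z)y_n
  y_{n+1}/y_n = 1 + z(1+4/5z) = 1 + z + 4/5z²
  R(z) = 1 + z + 4/5z².

Boundary: |R(x)|=1, x<0.
x=-0.71: |R|=0.6933
R=1: x+4/5x²=0 ⇒ x=−5/4=-1.2500; min R=1−1/(4·4/5)=0.6875>−1
Confirm numerically:
  x=-1.040: |R|=0.82528 <1
  x=-0.984: |R|=0.79060 <1
  x=-0.983: |R|=0.79003 <1
  x=-0.733: |R|=0.69683 <1
  x=-1.782: |R|=1.75842 >1
  x=-1.426: |R|=1.20078 >1
Interval (-1.2500, 0).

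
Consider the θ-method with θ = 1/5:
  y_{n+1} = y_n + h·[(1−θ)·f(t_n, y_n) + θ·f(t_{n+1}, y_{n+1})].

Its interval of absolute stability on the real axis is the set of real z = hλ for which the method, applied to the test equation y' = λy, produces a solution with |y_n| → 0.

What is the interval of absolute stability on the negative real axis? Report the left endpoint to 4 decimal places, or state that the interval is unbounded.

Test eqn y'=λy, z=hλ:
  y_{n+1} = y_n + z·[4/5·y_n + 1/5·y_{n+1}] ⇒ (1 − 1/5z)y_{n+1} = (1 + 4/5z)y_n
  so R(z) = (1 + 4/5z)/(1 − 1/5z).

Find x<0 with |R(x)|<1.
x=-1.67: |R|=0.2519
R=−1: 1+4/5x = −1+1/5x ⇒ -3/5x=2 ⇒ x=2/(-3/5)=-3.3333
Confirm numerically:
  x=-2.297: |R|=0.57393 <1
  x=-2.012: |R|=0.43468 <1
  x=-1.736: |R|=0.28860 <1
  x=-1.485: |R|=0.14495 <1
  x=-3.675: |R|=1.11816 >1
  x=-3.586: |R|=1.08828 >1
Interval (-3.3333, 0).

z∈(-3.3333,0).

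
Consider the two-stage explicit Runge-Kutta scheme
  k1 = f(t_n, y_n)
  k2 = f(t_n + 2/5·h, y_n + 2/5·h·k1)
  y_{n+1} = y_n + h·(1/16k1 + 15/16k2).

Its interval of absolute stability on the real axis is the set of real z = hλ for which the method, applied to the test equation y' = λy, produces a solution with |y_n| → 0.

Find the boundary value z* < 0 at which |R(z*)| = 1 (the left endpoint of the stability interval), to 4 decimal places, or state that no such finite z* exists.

With y'=λy (z=hλ):
  k1=λy_n ⇒ h·k1=z·y_n;  k2=λ(1+2/5z)y_n ⇒ h·k2=z(1+2/5z)y_n
  y_{n+1}/y_n = 1 + 1/16z + 15/16z(1+2/5z) = 1 + z + 3/8z²
  R(z) = 1 + z + 3/8z².

Find x<0 with |R(x)|<1.
x=-0.3: |R|=0.7338
R=1: x+3/8x²=0 ⇒ x=−8/3=-2.6667; min R=1−1/(4·3/8)=0.3333>−1
Confirm numerically:
  x=-2.597: |R|=0.93215 <1
  x=-1.293: |R|=0.33394 <1
  x=-1.239: |R|=0.33667 <1
  x=-3.204: |R|=1.64561 >1
  x=-3.115: |R|=1.52371 >1
  x=-3.019: |R|=1.39889 >1
Interval (-2.6667, 0).

z* = -2.6667.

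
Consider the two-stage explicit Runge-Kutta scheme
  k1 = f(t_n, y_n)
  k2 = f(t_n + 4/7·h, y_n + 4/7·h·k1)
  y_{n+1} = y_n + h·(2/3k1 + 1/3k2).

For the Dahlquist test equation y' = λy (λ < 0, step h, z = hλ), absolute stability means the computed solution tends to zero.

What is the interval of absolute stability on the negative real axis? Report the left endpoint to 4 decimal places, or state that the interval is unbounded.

z∈(-5.2500,0).

On y'=λy, z=hλ:
  k1=λy_n ⇒ h·k1=z·y_n;  k2=λ(1+4/7z)y_n ⇒ h·k2=z(1+4/7z)y_n
  y_{n+1}/y_n = 1 + 2/3z + 1/3z(1+4/7z) = 1 + z + 4/21z²
  Hence R(z) = 1 + z + 4/21z².

Need |R(x)|<1, x<0.
x=-1.15: |R|=0.1019
R=1: x+4/21x²=0 ⇒ x=−21/4=-5.2500; min R=1−1/(4·4/21)=-0.3125>−1
Confirm numerically:
  x=-5.158: |R|=0.90961 <1
  x=-5.067: |R|=0.82338 <1
  x=-4.124: |R|=0.11550 <1
  x=-2.131: |R|=0.26602 <1
  x=-5.627: |R|=1.40407 >1
  x=-5.508: |R|=1.27068 >1
Stable set (-5.2500, 0).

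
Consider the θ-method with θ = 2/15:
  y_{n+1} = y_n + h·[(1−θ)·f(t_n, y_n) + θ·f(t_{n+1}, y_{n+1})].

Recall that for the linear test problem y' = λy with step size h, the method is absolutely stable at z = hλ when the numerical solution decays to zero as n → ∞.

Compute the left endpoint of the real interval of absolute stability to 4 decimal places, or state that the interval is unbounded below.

On y'=λy, z=hλ:
  y_{n+1} = y_n + z·[13/15·y_n + 2/15·y_{n+1}] ⇒ (1 − 2/15z)y_{n+1} = (1 + 13/15z)y_n
  ⇒ R(z) = (1 + 13/15z)/(1 − 2/15z).

Solve |R(x)|<1 on ℝ⁻.
x=-1.64: |R|=0.3457
R=−1: 1+13/15x = −1+2/15x ⇒ -11/15x=2 ⇒ x=2/(-11/15)=-2.7273
Confirm numerically:
  x=-2.021: |R|=0.59201 <1
  x=-1.497: |R|=0.24792 <1
  x=-1.363: |R|=0.15339 <1
  x=-1.205: |R|=0.03820 <1
  x=-3.292: |R|=1.28781 >1
  x=-2.888: |R|=1.08510 >1
  x=-2.848: |R|=1.06417 >1
So |R|<1 on (-2.7273, 0).

z* = -2.7273.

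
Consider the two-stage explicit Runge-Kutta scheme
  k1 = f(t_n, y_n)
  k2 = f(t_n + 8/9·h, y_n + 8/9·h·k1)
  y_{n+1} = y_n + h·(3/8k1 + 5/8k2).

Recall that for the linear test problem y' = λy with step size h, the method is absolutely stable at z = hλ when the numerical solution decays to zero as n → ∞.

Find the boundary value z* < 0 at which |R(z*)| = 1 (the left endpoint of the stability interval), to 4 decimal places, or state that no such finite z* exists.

Set f=λy, z=hλ:
  k1=λy_n ⇒ h·k1=z·y_n;  k2=λ(1+8/9z)y_n ⇒ h·k2=z(1+8/9z)y_n
  y_{n+1}/y_n = 1 + 3/8z + 5/8z(1+8/9z) = 1 + z + 5/9z²
  ⇒ R(z) = 1 + z + 5/9z².

Boundary: |R(x)|=1, x<0.
x=-0.8: |R|=0.5556
R=1: x+5/9x²=0 ⇒ x=−9/5=-1.8000; min R=1−1/(4·5/9)=0.5500>−1
Confirm numerically:
  x=-1.548: |R|=0.78328 <1
  x=-1.469: |R|=0.72987 <1
  x=-1.457: |R|=0.72236 <1
  x=-0.825: |R|=0.55312 <1
  x=-2.219: |R|=1.51653 >1
  x=-2.142: |R|=1.40698 >1
Interval (-1.8000, 0).

z* = -1.8000.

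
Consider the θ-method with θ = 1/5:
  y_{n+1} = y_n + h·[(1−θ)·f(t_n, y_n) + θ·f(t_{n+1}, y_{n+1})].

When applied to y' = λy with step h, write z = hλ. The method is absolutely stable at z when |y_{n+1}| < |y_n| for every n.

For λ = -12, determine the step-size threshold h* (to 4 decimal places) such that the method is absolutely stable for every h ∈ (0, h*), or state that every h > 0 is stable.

Test eqn y'=λy, z=hλ:
  y_{n+1} = y_n + z·[4/5·y_n + 1/5·y_{n+1}] ⇒ (1 − 1/5z)y_{n+1} = (1 + 4/5z)y_n
  ⇒ R(z) = (1 + 4/5z)/(1 − 1/5z).

Need |R(x)|<1, x<0.
x=-1.75: |R|=0.2963
R=−1: 1+4/5x = −1+1/5x ⇒ -3/5x=2 ⇒ x=2/(-3/5)=-3.3333
Confirm numerically:
  x=-2.985: |R|=0.86913 <1
  x=-2.174: |R|=0.51519 <1
  x=-2.010: |R|=0.43367 <1
  x=-1.434: |R|=0.11439 <1
  x=-3.888: |R|=1.18722 >1
  x=-3.365: |R|=1.01136 >1
Stable set (-3.3333, 0).

(-3.3333,0); λ=-12 ⇒ h* = (10/3)/12 = 0.2778.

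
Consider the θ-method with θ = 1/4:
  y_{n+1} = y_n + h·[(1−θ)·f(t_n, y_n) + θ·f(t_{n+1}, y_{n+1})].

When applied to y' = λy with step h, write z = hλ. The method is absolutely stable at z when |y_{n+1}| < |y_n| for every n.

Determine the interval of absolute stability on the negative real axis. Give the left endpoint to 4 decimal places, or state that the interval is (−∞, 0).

z∈(-4.0000,0).

Test eqn y'=λy, z=hλ:
  y_{n+1} = y_n + z·[3/4·y_n + 1/4·y_{n+1}] ⇒ (1 − 1/4z)y_{n+1} = (1 + 3/4z)y_n
  so R(z) = (1 + 3/4z)/(1 − 1/4z).

Solve |R(x)|<1 on ℝ⁻.
x=-0.47: |R|=0.5794
R=−1: 1+3/4x = −1+1/4x ⇒ -1/2x=2 ⇒ x=2/(-1/2)=-4.0000
Confirm numerically:
  x=-3.754: |R|=0.93655 <1
  x=-3.177: |R|=0.77066 <1
  x=-2.967: |R|=0.70346 <1
  x=-1.629: |R|=0.15758 <1
  x=-4.446: |R|=1.10561 >1
  x=-4.371: |R|=1.08864 >1
Interval (-4.0000, 0).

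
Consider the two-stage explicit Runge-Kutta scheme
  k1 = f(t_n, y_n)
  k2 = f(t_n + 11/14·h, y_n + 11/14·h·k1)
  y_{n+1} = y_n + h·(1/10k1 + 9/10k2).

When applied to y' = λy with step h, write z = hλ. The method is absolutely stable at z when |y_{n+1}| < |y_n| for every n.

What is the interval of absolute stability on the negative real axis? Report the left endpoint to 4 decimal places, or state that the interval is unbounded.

On y'=λy, z=hλ:
  k1=λy_n ⇒ h·k1=z·y_n;  k2=λ(1+11/14z)y_n ⇒ h·k2=z(1+11/14z)y_n
  y_{n+1}/y_n = 1 + 1/10z + 9/10z(1+11/14z) = 1 + z + 99/140z²
  R(z) = 1 + z + 99/140z².

Solve |R(x)|<1 on ℝ⁻.
x=-1.33: |R|=0.9209
R=1: x+99/140x²=0 ⇒ x=−140/99=-1.4141; min R=1−1/(4·99/140)=0.6465>−1
Confirm numerically:
  x=-1.108: |R|=0.76013 <1
  x=-1.075: |R|=0.74219 <1
  x=-0.912: |R|=0.67616 <1
  x=-0.877: |R|=0.66688 <1
  x=-1.924: |R|=1.69368 >1
  x=-1.784: |R|=1.46659 >1
  x=-1.693: |R|=1.33385 >1
So |R|<1 on (-1.4141, 0).

z∈(-1.4141,0).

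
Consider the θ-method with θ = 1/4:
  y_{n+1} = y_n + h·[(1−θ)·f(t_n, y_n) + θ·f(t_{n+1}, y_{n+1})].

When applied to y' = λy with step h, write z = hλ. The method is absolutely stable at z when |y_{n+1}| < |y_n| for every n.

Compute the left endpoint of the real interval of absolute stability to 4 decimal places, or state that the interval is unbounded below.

Test eqn y'=λy, z=hλ:
  y_{n+1} = y_n + z·[3/4·y_n + 1/4·y_{n+1}] ⇒ (1 − 1/4z)y_{n+1} = (1 + 3/4z)y_n
  so R(z) = (1 + 3/4z)/(1 − 1/4z).

Solve |R(x)|<1 on ℝ⁻.
x=-0.67: |R|=0.4261
R=−1: 1+3/4x = −1+1/4x ⇒ -1/2x=2 ⇒ x=2/(-1/2)=-4.0000
Confirm numerically:
  x=-3.749: |R|=0.93522 <1
  x=-2.672: |R|=0.60192 <1
  x=-1.743: |R|=0.21400 <1
  x=-4.514: |R|=1.12074 >1
  x=-4.410: |R|=1.09750 >1
  x=-4.370: |R|=1.08841 >1
Interval (-4.0000, 0).

left endpoint -4.0000.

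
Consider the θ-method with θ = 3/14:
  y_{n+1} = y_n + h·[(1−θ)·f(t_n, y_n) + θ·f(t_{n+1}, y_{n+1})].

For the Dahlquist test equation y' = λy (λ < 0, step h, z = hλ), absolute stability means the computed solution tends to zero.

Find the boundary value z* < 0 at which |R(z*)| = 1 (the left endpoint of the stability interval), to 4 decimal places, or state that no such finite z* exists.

Test eqn y'=λy, z=hλ:
  y_{n+1} = y_n + z·[11/14·y_n + 3/14·y_{n+1}] ⇒ (1 − 3/14z)y_{n+1} = (1 + 11/14z)y_n
  R(z) = (1 + 11/14z)/(1 − 3/14z).

Need |R(x)|<1, x<0.
x=-1.59: |R|=0.1859
R=−1: 1+11/14x = −1+3/14x ⇒ -4/7x=2 ⇒ x=2/(-4/7)=-3.5000
Confirm numerically:
  x=-3.300: |R|=0.93305 <1
  x=-2.946: |R|=0.80594 <1
  x=-2.712: |R|=0.71522 <1
  x=-1.558: |R|=0.16804 <1
  x=-3.911: |R|=1.12777 >1
  x=-3.692: |R|=1.06125 >1
  x=-3.666: |R|=1.05312 >1
Stable set (-3.5000, 0).

left endpoint -3.5000.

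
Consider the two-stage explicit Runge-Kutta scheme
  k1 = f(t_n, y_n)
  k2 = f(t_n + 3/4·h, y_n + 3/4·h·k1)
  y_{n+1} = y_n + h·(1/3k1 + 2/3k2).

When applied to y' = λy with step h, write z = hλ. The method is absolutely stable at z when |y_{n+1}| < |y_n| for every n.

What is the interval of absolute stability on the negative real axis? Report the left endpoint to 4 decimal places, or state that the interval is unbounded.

Set f=λy, z=hλ:
  k1=λy_n ⇒ h·k1=z·y_n;  k2=λ(1+3/4z)y_n ⇒ h·k2=z(1+3/4z)y_n
  y_{n+1}/y_n = 1 + 1/3z + 2/3z(1+3/4z) = 1 + z + 1/2z²
  R(z) = 1 + z + 1/2z².

Need |R(x)|<1, x<0.
x=-1.33: |R|=0.5544
R=1: x+1/2x²=0 ⇒ x=−2=-2.0000; min R=1−1/(4·1/2)=0.5000>−1
Confirm numerically:
  x=-1.458: |R|=0.60488 <1
  x=-1.107: |R|=0.50572 <1
  x=-2.527: |R|=1.66586 >1
  x=-2.227: |R|=1.25276 >1
  x=-2.113: |R|=1.11938 >1
So |R|<1 on (-2.0000, 0).

(-2.0000, 0).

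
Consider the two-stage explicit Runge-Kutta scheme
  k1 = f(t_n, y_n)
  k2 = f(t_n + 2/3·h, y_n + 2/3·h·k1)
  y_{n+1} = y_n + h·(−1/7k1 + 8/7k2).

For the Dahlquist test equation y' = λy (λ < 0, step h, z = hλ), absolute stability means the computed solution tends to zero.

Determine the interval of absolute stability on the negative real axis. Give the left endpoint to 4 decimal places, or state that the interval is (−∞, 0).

z∈(-1.3125,0).

With y'=λy (z=hλ):
  k1=λy_n ⇒ h·k1=z·y_n;  k2=λ(1+2/3z)y_n ⇒ h·k2=z(1+2/3z)y_n
  y_{n+1}/y_n = 1 − 1/7z + 8/7z(1+2/3z) = 1 + z + 16/21z²
  ⇒ R(z) = 1 + z + 16/21z².

Find x<0 with |R(x)|<1.
x=-1.44: |R|=1.1399
R=1: x+16/21x²=0 ⇒ x=−21/16=-1.3125; min R=1−1/(4·16/21)=0.6719>−1
Confirm numerically:
  x=-0.825: |R|=0.69357 <1
  x=-0.782: |R|=0.68392 <1
  x=-0.769: |R|=0.68156 <1
  x=-1.735: |R|=1.55850 >1
  x=-1.501: |R|=1.21557 >1
So |R|<1 on (-1.3125, 0).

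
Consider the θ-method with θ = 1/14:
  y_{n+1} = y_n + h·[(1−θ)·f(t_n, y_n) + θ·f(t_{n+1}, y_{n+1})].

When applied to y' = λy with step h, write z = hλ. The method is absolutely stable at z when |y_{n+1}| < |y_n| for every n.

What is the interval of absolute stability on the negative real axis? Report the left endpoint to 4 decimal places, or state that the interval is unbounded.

(-2.3333, 0).

Test eqn y'=λy, z=hλ:
  y_{n+1} = y_n + z·[13/14·y_n + 1/14·y_{n+1}] ⇒ (1 − 1/14z)y_{n+1} = (1 + 13/14z)y_n
  Hence R(z) = (1 + 13/14z)/(1 − 1/14z).

Find x<0 with |R(x)|<1.
x=-0.64: |R|=0.3880
R=−1: 1+13/14x = −1+1/14x ⇒ -6/7x=2 ⇒ x=2/(-6/7)=-2.3333
Confirm numerically:
  x=-1.775: |R|=0.57528 <1
  x=-1.552: |R|=0.39712 <1
  x=-1.240: |R|=0.13911 <1
  x=-2.841: |R|=1.36174 >1
  x=-2.438: |R|=1.07641 >1
  x=-2.404: |R|=1.05169 >1
Stable set (-2.3333, 0).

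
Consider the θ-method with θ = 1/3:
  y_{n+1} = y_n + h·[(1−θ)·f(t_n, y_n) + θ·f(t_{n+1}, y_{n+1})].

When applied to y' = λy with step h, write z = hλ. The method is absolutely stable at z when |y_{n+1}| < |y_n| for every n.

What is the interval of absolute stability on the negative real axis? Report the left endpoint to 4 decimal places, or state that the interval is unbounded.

z∈(-6.0000,0).

Test eqn y'=λy, z=hλ:
  y_{n+1} = y_n + z·[2/3·y_n + 1/3·y_{n+1}] ⇒ (1 − 1/3z)y_{n+1} = (1 + 2/3z)y_n
  so R(z) = (1 + 2/3z)/(1 − 1/3z).

Boundary: |R(x)|=1, x<0.
x=-1.7: |R|=0.0851
R=−1: 1+2/3x = −1+1/3x ⇒ -1/3x=2 ⇒ x=2/(-1/3)=-6.0000
Confirm numerically:
  x=-5.623: |R|=0.95628 <1
  x=-3.823: |R|=0.68093 <1
  x=-3.607: |R|=0.63781 <1
  x=-2.560: |R|=0.38129 <1
  x=-6.572: |R|=1.05976 >1
  x=-6.408: |R|=1.04337 >1
  x=-6.021: |R|=1.00233 >1
Interval (-6.0000, 0).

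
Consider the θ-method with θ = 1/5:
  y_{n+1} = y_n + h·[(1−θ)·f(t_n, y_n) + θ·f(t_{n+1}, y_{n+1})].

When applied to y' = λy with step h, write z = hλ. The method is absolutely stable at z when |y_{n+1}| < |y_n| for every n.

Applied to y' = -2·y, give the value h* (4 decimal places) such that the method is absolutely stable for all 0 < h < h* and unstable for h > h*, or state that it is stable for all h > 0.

On y'=λy, z=hλ:
  y_{n+1} = y_n + z·[4/5·y_n + 1/5·y_{n+1}] ⇒ (1 − 1/5z)y_{n+1} = (1 + 4/5z)y_n
  so R(z) = (1 + 4/5z)/(1 − 1/5z).

Solve |R(x)|<1 on ℝ⁻.
x=-1.14: |R|=0.0717
R=−1: 1+4/5x = −1+1/5x ⇒ -3/5x=2 ⇒ x=2/(-3/5)=-3.3333
Confirm numerically:
  x=-2.198: |R|=0.52681 <1
  x=-1.462: |R|=0.13123 <1
  x=-1.441: |R|=0.11862 <1
  x=-3.561: |R|=1.07978 >1
  x=-3.511: |R|=1.06262 >1
Stable set (-3.3333, 0).

(-3.3333,0); λ=-2 ⇒ h* = (10/3)/2 = 1.6667.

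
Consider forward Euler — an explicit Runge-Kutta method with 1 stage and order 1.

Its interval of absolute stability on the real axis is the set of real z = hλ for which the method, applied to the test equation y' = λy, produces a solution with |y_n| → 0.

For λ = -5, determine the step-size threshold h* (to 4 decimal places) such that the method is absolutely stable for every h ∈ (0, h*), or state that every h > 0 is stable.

(-2.0000,0); λ=-5 ⇒ h* = 0.4000.

Test eqn y'=λy, z=hλ:
  order 1, 1-stage ⇒ R(z)=1+z
  (e.g. R(-1.25)=-0.25000, |R|=0.25000)

Solve |R(x)|<1 on ℝ⁻.
x=-1.25: |R|=0.2500
|R(-1.94)|=0.9400 |R(-1.88)|=0.8800 |R(-0.58)|=0.4200
Bisect:
  x_lo=-2.7277 |R|=1.7277  x_hi=-0.2393 |R|=0.7607
  mid=-1.48349 |R|=0.48349 →hi
  mid=-2.10560 |R|=1.10560 →lo
  mid=-1.79454 |R|=0.79454 →hi
  mid=-1.95007 |R|=0.95007 →hi
  mid=-2.02784 |R|=1.02784 →lo
  mid=-1.98895 |R|=0.98895 →hi
  mid=-2.00839 |R|=1.00839 →lo
  ...
  [-2.00004,-1.99989] ⇒ x*=-2.0000
Interval (-2.0000, 0).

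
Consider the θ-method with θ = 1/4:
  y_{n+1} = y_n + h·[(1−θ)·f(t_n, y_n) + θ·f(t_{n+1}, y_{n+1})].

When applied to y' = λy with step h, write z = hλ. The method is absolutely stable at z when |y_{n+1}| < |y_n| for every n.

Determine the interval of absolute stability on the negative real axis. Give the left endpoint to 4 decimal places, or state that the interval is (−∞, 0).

Set f=λy, z=hλ:
  y_{n+1} = y_n + z·[3/4·y_n + 1/4·y_{n+1}] ⇒ (1 − 1/4z)y_{n+1} = (1 + 3/4z)y_n
  ⇒ R(z) = (1 + 3/4z)/(1 − 1/4z).

Need |R(x)|<1, x<0.
x=-0.8: |R|=0.3333
R=−1: 1+3/4x = −1+1/4x ⇒ -1/2x=2 ⇒ x=2/(-1/2)=-4.0000
Confirm numerically:
  x=-3.321: |R|=0.81451 <1
  x=-2.683: |R|=0.60587 <1
  x=-1.687: |R|=0.18657 <1
  x=-4.363: |R|=1.08681 >1
  x=-4.046: |R|=1.01143 >1
Stable set (-4.0000, 0).

z∈(-4.0000,0).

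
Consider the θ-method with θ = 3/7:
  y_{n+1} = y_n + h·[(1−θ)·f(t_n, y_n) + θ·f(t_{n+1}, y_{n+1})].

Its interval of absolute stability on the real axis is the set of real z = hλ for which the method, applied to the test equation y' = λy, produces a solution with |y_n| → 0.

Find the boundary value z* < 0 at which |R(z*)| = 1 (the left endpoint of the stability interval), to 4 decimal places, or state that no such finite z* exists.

left endpoint -14.0000.

With y'=λy (z=hλ):
  y_{n+1} = y_n + z·[4/7·y_n + 3/7·y_{n+1}] ⇒ (1 − 3/7z)y_{n+1} = (1 + 4/7z)y_n
  so R(z) = (1 + 4/7z)/(1 − 3/7z).

Find x<0 with |R(x)|<1.
x=-1.18: |R|=0.2163
R=−1: 1+4/7x = −1+3/7x ⇒ -1/7x=2 ⇒ x=2/(-1/7)=-14.0000
Confirm numerically:
  x=-13.585: |R|=0.99131 <1
  x=-7.996: |R|=0.80625 <1
  x=-7.518: |R|=0.78067 <1
  x=-7.107: |R|=0.75661 <1
  x=-14.161: |R|=1.00325 >1
  x=-14.030: |R|=1.00061 >1
Interval (-14.0000, 0).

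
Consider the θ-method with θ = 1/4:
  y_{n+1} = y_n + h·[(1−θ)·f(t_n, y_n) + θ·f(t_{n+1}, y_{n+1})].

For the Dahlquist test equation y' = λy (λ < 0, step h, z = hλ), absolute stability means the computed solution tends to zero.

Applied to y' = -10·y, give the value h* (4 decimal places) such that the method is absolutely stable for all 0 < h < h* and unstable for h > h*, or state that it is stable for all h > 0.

Set f=λy, z=hλ:
  y_{n+1} = y_n + z·[3/4·y_n + 1/4·y_{n+1}] ⇒ (1 − 1/4z)y_{n+1} = (1 + 3/4z)y_n
  so R(z) = (1 + 3/4z)/(1 − 1/4z).

Boundary: |R(x)|=1, x<0.
x=-1.31: |R|=0.0132
R=−1: 1+3/4x = −1+1/4x ⇒ -1/2x=2 ⇒ x=2/(-1/2)=-4.0000
Confirm numerically:
  x=-2.586: |R|=0.57060 <1
  x=-1.876: |R|=0.27706 <1
  x=-1.794: |R|=0.23852 <1
  x=-4.291: |R|=1.07020 >1
  x=-4.226: |R|=1.05495 >1
So |R|<1 on (-4.0000, 0).

(-4.0000,0); λ=-10 ⇒ h* = (4)/10 = 0.4000.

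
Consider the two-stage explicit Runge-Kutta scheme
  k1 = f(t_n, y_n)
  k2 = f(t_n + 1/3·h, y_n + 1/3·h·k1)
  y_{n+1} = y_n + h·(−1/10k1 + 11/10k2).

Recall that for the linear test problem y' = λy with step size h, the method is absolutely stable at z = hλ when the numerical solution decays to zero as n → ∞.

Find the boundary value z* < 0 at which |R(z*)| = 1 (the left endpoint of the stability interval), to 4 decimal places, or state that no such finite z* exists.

Set f=λy, z=hλ:
  k1=λy_n ⇒ h·k1=z·y_n;  k2=λ(1+1/3z)y_n ⇒ h·k2=z(1+1/3z)y_n
  y_{n+1}/y_n = 1 − 1/10z + 11/10z(1+1/3z) = 1 + z + 11/30z²
  R(z) = 1 + z + 11/30z².

Find x<0 with |R(x)|<1.
x=-0.67: |R|=0.4946
R=1: x+11/30x²=0 ⇒ x=−30/11=-2.7273; min R=1−1/(4·11/30)=0.3182>−1
Confirm numerically:
  x=-2.448: |R|=0.74932 <1
  x=-1.691: |R|=0.35748 <1
  x=-1.249: |R|=0.32300 <1
  x=-3.266: |R|=1.64514 >1
  x=-3.104: |R|=1.42877 >1
  x=-2.947: |R|=1.23743 >1
So |R|<1 on (-2.7273, 0).

z* = -2.7273.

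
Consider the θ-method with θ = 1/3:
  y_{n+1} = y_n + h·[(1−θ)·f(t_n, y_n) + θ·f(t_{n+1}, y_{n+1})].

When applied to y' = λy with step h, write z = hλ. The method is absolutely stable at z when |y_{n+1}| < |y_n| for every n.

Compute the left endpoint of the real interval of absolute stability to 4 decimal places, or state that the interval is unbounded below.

With y'=λy (z=hλ):
  y_{n+1} = y_n + z·[2/3·y_n + 1/3·y_{n+1}] ⇒ (1 − 1/3z)y_{n+1} = (1 + 2/3z)y_n
  Hence R(z) = (1 + 2/3z)/(1 − 1/3z).

Need |R(x)|<1, x<0.
x=-0.53: |R|=0.5496
R=−1: 1+2/3x = −1+1/3x ⇒ -1/3x=2 ⇒ x=2/(-1/3)=-6.0000
Confirm numerically:
  x=-4.589: |R|=0.81407 <1
  x=-4.135: |R|=0.73861 <1
  x=-3.994: |R|=0.71318 <1
  x=-3.025: |R|=0.50622 <1
  x=-6.058: |R|=1.00640 >1
  x=-6.040: |R|=1.00442 >1
Interval (-6.0000, 0).

z* = -6.0000.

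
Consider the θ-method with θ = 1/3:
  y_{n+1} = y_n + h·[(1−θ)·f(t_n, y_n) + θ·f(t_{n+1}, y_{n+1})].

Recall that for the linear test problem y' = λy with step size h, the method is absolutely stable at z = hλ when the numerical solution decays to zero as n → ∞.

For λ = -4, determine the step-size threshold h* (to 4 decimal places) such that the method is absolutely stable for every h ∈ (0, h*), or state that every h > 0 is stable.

On y'=λy, z=hλ:
  y_{n+1} = y_n + z·[2/3·y_n + 1/3·y_{n+1}] ⇒ (1 − 1/3z)y_{n+1} = (1 + 2/3z)y_n
  ⇒ R(z) = (1 + 2/3z)/(1 − 1/3z).

Need |R(x)|<1, x<0.
x=-0.51: |R|=0.5641
R=−1: 1+2/3x = −1+1/3x ⇒ -1/3x=2 ⇒ x=2/(-1/3)=-6.0000
Confirm numerically:
  x=-5.804: |R|=0.97774 <1
  x=-5.076: |R|=0.88559 <1
  x=-3.851: |R|=0.68632 <1
  x=-6.263: |R|=1.02839 >1
  x=-6.216: |R|=1.02344 >1
  x=-6.116: |R|=1.01272 >1
So |R|<1 on (-6.0000, 0).

(-6.0000,0); λ=-4 ⇒ h* = (6)/4 = 1.5000.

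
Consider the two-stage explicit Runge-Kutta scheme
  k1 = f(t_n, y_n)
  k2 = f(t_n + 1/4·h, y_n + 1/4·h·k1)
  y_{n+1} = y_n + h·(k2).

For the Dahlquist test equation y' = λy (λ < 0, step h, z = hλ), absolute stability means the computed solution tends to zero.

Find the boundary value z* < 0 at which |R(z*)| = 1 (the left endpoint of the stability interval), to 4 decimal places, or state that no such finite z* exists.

Set f=λy, z=hλ:
  k1=λy_n ⇒ h·k1=z·y_n;  k2=λ(1+1/4z)y_n ⇒ h·k2=z(1+1/4z)y_n
  y_{n+1}/y_n = 1 + z(1+1/4z) = 1 + z + 1/4z²
  R(z) = 1 + z + 1/4z².

Need |R(x)|<1, x<0.
x=-0.7: |R|=0.4225
R=1: x+1/4x²=0 ⇒ x=−4=-4.0000; min R=1−1/(4·1/4)=0.0000>−1
Confirm numerically:
  x=-3.259: |R|=0.39627 <1
  x=-2.269: |R|=0.01809 <1
  x=-2.014: |R|=0.00005 <1
  x=-4.309: |R|=1.33287 >1
  x=-4.284: |R|=1.30416 >1
  x=-4.238: |R|=1.25216 >1
Stable set (-4.0000, 0).

left endpoint -4.0000.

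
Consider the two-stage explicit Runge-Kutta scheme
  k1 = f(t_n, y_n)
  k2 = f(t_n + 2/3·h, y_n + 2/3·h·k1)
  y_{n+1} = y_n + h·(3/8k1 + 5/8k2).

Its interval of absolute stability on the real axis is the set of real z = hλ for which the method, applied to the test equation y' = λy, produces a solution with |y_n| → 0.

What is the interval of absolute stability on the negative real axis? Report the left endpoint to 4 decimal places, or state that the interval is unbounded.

z∈(-2.4000,0).

With y'=λy (z=hλ):
  k1=λy_n ⇒ h·k1=z·y_n;  k2=λ(1+2/3z)y_n ⇒ h·k2=z(1+2/3z)y_n
  y_{n+1}/y_n = 1 + 3/8z + 5/8z(1+2/3z) = 1 + z + 5/12z²
  Hence R(z) = 1 + z + 5/12z².

Boundary: |R(x)|=1, x<0.
x=-0.71: |R|=0.5000
R=1: x+5/12x²=0 ⇒ x=−12/5=-2.4000; min R=1−1/(4·5/12)=0.4000>−1
Confirm numerically:
  x=-2.099: |R|=0.73675 <1
  x=-1.575: |R|=0.45859 <1
  x=-1.145: |R|=0.40126 <1
  x=-2.860: |R|=1.54817 >1
  x=-2.744: |R|=1.39331 >1
So |R|<1 on (-2.4000, 0).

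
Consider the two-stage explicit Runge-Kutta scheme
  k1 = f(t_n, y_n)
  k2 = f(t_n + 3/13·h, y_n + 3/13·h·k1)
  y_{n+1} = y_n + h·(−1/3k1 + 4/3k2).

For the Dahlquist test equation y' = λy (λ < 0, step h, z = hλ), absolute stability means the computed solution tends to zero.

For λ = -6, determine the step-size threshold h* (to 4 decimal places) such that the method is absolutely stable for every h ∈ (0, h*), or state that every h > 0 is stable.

(-3.2500,0); λ=-6 ⇒ h* = (13/4)/6 = 0.5417.

Set f=λy, z=hλ:
  k1=λy_n ⇒ h·k1=z·y_n;  k2=λ(1+3/13z)y_n ⇒ h·k2=z(1+3/13z)y_n
  y_{n+1}/y_n = 1 − 1/3z + 4/3z(1+3/13z) = 1 + z + 4/13z²
  Hence R(z) = 1 + z + 4/13z².

Solve |R(x)|<1 on ℝ⁻.
x=-1.61: |R|=0.1876
R=1: x+4/13x²=0 ⇒ x=−13/4=-3.2500; min R=1−1/(4·4/13)=0.1875>−1
Confirm numerically:
  x=-2.248: |R|=0.30692 <1
  x=-1.726: |R|=0.19064 <1
  x=-1.479: |R|=0.19406 <1
  x=-3.715: |R|=1.53153 >1
  x=-3.589: |R|=1.37436 >1
Stable set (-3.2500, 0).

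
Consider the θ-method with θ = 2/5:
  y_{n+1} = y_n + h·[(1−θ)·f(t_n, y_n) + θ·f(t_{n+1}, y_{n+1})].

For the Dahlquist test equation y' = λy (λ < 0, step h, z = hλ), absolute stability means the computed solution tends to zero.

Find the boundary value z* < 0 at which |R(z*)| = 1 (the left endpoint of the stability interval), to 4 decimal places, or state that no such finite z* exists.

With y'=λy (z=hλ):
  y_{n+1} = y_n + z·[3/5·y_n + 2/5·y_{n+1}] ⇒ (1 − 2/5z)y_{n+1} = (1 + 3/5z)y_n
  Hence R(z) = (1 + 3/5z)/(1 − 2/5z).

Find x<0 with |R(x)|<1.
x=-1.65: |R|=0.0060
R=−1: 1+3/5x = −1+2/5x ⇒ -1/5x=2 ⇒ x=2/(-1/5)=-10.0000
Confirm numerically:
  x=-6.660: |R|=0.81769 <1
  x=-4.875: |R|=0.65254 <1
  x=-4.488: |R|=0.60561 <1
  x=-4.236: |R|=0.57215 <1
  x=-10.422: |R|=1.01633 >1
  x=-10.207: |R|=1.00815 >1
  x=-10.041: |R|=1.00163 >1
Stable set (-10.0000, 0).

z* = -10.0000.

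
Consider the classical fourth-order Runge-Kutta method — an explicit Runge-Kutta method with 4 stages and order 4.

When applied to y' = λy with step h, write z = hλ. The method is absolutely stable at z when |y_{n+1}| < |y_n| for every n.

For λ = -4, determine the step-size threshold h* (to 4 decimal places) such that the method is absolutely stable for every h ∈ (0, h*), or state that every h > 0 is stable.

On y'=λy, z=hλ:
  order 4, 4-stage ⇒ R(z)=1+z+z^2/2+z^3/6+z^4/24
  (e.g. R(-1.65)=0.27140, |R|=0.27140)

Find x<0 with |R(x)|<1.
x=-1.65: |R|=0.2714
|R(-2.74)|=0.9338 |R(-2.14)|=0.3903 |R(-0.86)|=0.4266
Bisect:
  x_lo=-3.1528 |R|=1.7111  x_hi=-0.3183 |R|=0.7274
  mid=-1.73560 |R|=0.27728 →hi
  mid=-2.44422 |R|=0.59630 →hi
  mid=-2.79853 |R|=1.02014 →lo
  mid=-2.62138 |R|=0.77971 →hi
  mid=-2.70995 |R|=0.89223 →hi
  mid=-2.75424 |R|=0.95419 →hi
  mid=-2.77639 |R|=0.98666 →hi
  mid=-2.78746 |R|=1.00327 →lo
  mid=-2.78192 |R|=0.99493 →hi
  ...
  [-2.78538,-2.78521] ⇒ x*=-2.7853
Interval (-2.7853, 0).

(-2.7853,0); λ=-4 ⇒ h* = 0.6963.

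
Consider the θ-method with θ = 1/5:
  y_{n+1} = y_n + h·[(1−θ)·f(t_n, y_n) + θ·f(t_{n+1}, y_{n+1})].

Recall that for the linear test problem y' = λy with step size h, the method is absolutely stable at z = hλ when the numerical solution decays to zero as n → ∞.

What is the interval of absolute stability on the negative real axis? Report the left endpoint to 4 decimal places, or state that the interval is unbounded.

z∈(-3.3333,0).

On y'=λy, z=hλ:
  y_{n+1} = y_n + z·[4/5·y_n + 1/5·y_{n+1}] ⇒ (1 − 1/5z)y_{n+1} = (1 + 4/5z)y_n
  so R(z) = (1 + 4/5z)/(1 − 1/5z).

Solve |R(x)|<1 on ℝ⁻.
x=-0.36: |R|=0.6642
R=−1: 1+4/5x = −1+1/5x ⇒ -3/5x=2 ⇒ x=2/(-3/5)=-3.3333
Confirm numerically:
  x=-3.273: |R|=0.97812 <1
  x=-1.475: |R|=0.13900 <1
  x=-1.428: |R|=0.11077 <1
  x=-3.911: |R|=1.19448 >1
  x=-3.873: |R|=1.18246 >1
  x=-3.814: |R|=1.16360 >1
So |R|<1 on (-3.3333, 0).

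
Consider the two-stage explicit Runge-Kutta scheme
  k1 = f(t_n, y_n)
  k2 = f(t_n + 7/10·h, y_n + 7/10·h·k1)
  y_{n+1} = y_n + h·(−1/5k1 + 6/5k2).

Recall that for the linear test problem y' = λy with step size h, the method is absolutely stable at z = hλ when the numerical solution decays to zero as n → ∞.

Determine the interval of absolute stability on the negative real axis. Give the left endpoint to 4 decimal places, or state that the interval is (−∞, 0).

On y'=λy, z=hλ:
  k1=λy_n ⇒ h·k1=z·y_n;  k2=λ(1+7/10z)y_n ⇒ h·k2=z(1+7/10z)y_n
  y_{n+1}/y_n = 1 − 1/5z + 6/5z(1+7/10z) = 1 + z + 21/25z²
  R(z) = 1 + z + 21/25z².

Find x<0 with |R(x)|<1.
x=-1.58: |R|=1.5170
R=1: x+21/25x²=0 ⇒ x=−25/21=-1.1905; min R=1−1/(4·21/25)=0.7024>−1
Confirm numerically:
  x=-0.940: |R|=0.80222 <1
  x=-0.783: |R|=0.73199 <1
  x=-0.544: |R|=0.70459 <1
  x=-1.536: |R|=1.44581 >1
  x=-1.438: |R|=1.29899 >1
Interval (-1.1905, 0).

(-1.1905, 0).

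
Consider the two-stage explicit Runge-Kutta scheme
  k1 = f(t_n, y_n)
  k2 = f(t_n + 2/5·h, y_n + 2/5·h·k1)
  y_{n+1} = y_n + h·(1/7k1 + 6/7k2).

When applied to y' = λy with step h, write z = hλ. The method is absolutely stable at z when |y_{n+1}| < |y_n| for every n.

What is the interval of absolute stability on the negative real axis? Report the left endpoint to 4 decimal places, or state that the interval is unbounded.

z∈(-2.9167,0).

Set f=λy, z=hλ:
  k1=λy_n ⇒ h·k1=z·y_n;  k2=λ(1+2/5z)y_n ⇒ h·k2=z(1+2/5z)y_n
  y_{n+1}/y_n = 1 + 1/7z + 6/7z(1+2/5z) = 1 + z + 12/35z²
  so R(z) = 1 + z + 12/35z².

Need |R(x)|<1, x<0.
x=-0.73: |R|=0.4527
R=1: x+12/35x²=0 ⇒ x=−35/12=-2.9167; min R=1−1/(4·12/35)=0.2708>−1
Confirm numerically:
  x=-2.728: |R|=0.82354 <1
  x=-2.468: |R|=0.62035 <1
  x=-2.140: |R|=0.43015 <1
  x=-3.347: |R|=1.49383 >1
  x=-3.327: |R|=1.46806 >1
  x=-3.226: |R|=1.34214 >1
Stable set (-2.9167, 0).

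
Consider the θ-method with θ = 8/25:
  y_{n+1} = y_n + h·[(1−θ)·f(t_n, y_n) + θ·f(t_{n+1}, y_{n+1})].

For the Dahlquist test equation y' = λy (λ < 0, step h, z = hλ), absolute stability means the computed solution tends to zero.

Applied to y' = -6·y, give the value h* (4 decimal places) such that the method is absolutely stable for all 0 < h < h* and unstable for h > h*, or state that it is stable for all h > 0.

Set f=λy, z=hλ:
  y_{n+1} = y_n + z·[17/25·y_n + 8/25·y_{n+1}] ⇒ (1 − 8/25z)y_{n+1} = (1 + 17/25z)y_n
  ⇒ R(z) = (1 + 17/25z)/(1 − 8/25z).

Boundary: |R(x)|=1, x<0.
x=-1.59: |R|=0.0538
R=−1: 1+17/25x = −1+8/25x ⇒ -9/25x=2 ⇒ x=2/(-9/25)=-5.5556
Confirm numerically:
  x=-4.638: |R|=0.86703 <1
  x=-3.887: |R|=0.73230 <1
  x=-3.115: |R|=0.56000 <1
  x=-6.057: |R|=1.06144 >1
  x=-5.843: |R|=1.03606 >1
  x=-5.619: |R|=1.00816 >1
Stable set (-5.5556, 0).

(-5.5556,0); λ=-6 ⇒ h* = (50/9)/6 = 0.9259.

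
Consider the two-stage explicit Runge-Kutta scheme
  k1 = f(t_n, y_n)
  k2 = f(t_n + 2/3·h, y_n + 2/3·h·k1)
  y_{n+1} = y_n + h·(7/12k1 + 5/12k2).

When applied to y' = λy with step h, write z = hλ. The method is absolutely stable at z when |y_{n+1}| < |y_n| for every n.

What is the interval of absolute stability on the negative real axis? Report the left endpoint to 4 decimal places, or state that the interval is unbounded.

(-3.6000, 0).

Set f=λy, z=hλ:
  k1=λy_n ⇒ h·k1=z·y_n;  k2=λ(1+2/3z)y_n ⇒ h·k2=z(1+2/3z)y_n
  y_{n+1}/y_n = 1 + 7/12z + 5/12z(1+2/3z) = 1 + z + 5/18z²
  ⇒ R(z) = 1 + z + 5/18z².

Solve |R(x)|<1 on ℝ⁻.
x=-1.24: |R|=0.1871
R=1: x+5/18x²=0 ⇒ x=−18/5=-3.6000; min R=1−1/(4·5/18)=0.1000>−1
Confirm numerically:
  x=-3.314: |R|=0.73672 <1
  x=-3.147: |R|=0.60400 <1
  x=-2.829: |R|=0.39412 <1
  x=-4.076: |R|=1.53894 >1
  x=-3.825: |R|=1.23906 >1
  x=-3.760: |R|=1.16711 >1
Stable set (-3.6000, 0).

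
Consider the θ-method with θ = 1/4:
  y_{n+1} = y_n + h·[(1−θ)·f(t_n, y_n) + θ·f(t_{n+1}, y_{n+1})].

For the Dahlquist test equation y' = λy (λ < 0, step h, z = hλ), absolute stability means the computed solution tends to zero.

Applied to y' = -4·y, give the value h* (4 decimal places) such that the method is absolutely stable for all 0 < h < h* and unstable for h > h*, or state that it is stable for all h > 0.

Set f=λy, z=hλ:
  y_{n+1} = y_n + z·[3/4·y_n + 1/4·y_{n+1}] ⇒ (1 − 1/4z)y_{n+1} = (1 + 3/4z)y_n
  R(z) = (1 + 3/4z)/(1 − 1/4z).

Find x<0 with |R(x)|<1.
x=-0.58: |R|=0.4934
R=−1: 1+3/4x = −1+1/4x ⇒ -1/2x=2 ⇒ x=2/(-1/2)=-4.0000
Confirm numerically:
  x=-3.321: |R|=0.81451 <1
  x=-3.193: |R|=0.77562 <1
  x=-2.566: |R|=0.56320 <1
  x=-2.227: |R|=0.43054 <1
  x=-4.483: |R|=1.11387 >1
  x=-4.480: |R|=1.11321 >1
  x=-4.246: |R|=1.05967 >1
Interval (-4.0000, 0).

(-4.0000,0); λ=-4 ⇒ h* = (4)/4 = 1.0000.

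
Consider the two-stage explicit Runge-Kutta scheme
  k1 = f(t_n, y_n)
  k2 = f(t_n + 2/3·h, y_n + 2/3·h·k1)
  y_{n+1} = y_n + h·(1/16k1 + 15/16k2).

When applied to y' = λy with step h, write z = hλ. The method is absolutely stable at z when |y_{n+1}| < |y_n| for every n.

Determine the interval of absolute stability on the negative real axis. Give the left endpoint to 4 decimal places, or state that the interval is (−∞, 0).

On y'=λy, z=hλ:
  k1=λy_n ⇒ h·k1=z·y_n;  k2=λ(1+2/3z)y_n ⇒ h·k2=z(1+2/3z)y_n
  y_{n+1}/y_n = 1 + 1/16z + 15/16z(1+2/3z) = 1 + z + 5/8z²
  Hence R(z) = 1 + z + 5/8z².

Find x<0 with |R(x)|<1.
x=-1.21: |R|=0.7051
R=1: x+5/8x²=0 ⇒ x=−8/5=-1.6000; min R=1−1/(4·5/8)=0.6000>−1
Confirm numerically:
  x=-1.325: |R|=0.77227 <1
  x=-0.962: |R|=0.61640 <1
  x=-0.651: |R|=0.61388 <1
  x=-2.176: |R|=1.78336 >1
  x=-1.993: |R|=1.48953 >1
  x=-1.653: |R|=1.05476 >1
So |R|<1 on (-1.6000, 0).

z∈(-1.6000,0).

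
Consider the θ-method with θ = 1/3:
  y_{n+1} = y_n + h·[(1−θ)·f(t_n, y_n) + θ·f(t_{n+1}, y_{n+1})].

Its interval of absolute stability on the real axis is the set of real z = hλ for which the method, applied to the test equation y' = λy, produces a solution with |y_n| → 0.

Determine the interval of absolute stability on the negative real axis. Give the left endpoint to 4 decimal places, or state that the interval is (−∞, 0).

z∈(-6.0000,0).

Set f=λy, z=hλ:
  y_{n+1} = y_n + z·[2/3·y_n + 1/3·y_{n+1}] ⇒ (1 − 1/3z)y_{n+1} = (1 + 2/3z)y_n
  so R(z) = (1 + 2/3z)/(1 − 1/3z).

Find x<0 with |R(x)|<1.
x=-1.77: |R|=0.1132
R=−1: 1+2/3x = −1+1/3x ⇒ -1/3x=2 ⇒ x=2/(-1/3)=-6.0000
Confirm numerically:
  x=-5.193: |R|=0.90150 <1
  x=-3.275: |R|=0.56574 <1
  x=-2.842: |R|=0.45943 <1
  x=-6.394: |R|=1.04194 >1
  x=-6.097: |R|=1.01066 >1
Stable set (-6.0000, 0).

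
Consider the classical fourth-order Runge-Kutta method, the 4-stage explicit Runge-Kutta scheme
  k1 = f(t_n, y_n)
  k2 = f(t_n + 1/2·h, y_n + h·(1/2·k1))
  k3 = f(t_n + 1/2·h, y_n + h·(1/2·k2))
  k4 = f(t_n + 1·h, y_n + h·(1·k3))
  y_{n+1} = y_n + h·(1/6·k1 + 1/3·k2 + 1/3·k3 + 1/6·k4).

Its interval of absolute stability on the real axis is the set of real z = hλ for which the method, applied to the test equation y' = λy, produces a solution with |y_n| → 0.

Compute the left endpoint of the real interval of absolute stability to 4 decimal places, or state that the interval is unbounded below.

With y'=λy (z=hλ):
  order 4, 4-stage ⇒ R(z)=1+z+z^2/2+z^3/6+z^4/24
  (e.g. R(-0.44)=0.64416, |R|=0.64416)

Find x<0 with |R(x)|<1.
x=-0.44: |R|=0.6442
|R(-3.14)|=1.6804 |R(-2.61)|=0.7663 |R(-2.46)|=0.6106
Bisect:
  x_lo=-3.5334 |R|=2.8514  x_hi=-0.1291 |R|=0.8789
  mid=-1.83127 |R|=0.29056 →hi
  mid=-2.68234 |R|=0.85555 →hi
  mid=-3.10787 |R|=1.60571 →lo
  mid=-2.89510 |R|=1.17858 →lo
  mid=-2.78872 |R|=1.00518 →lo
  mid=-2.73553 |R|=0.92753 →hi
  mid=-2.76213 |R|=0.96563 →hi
  mid=-2.77542 |R|=0.98522 →hi
  mid=-2.78207 |R|=0.99515 →hi
  mid=-2.78540 |R|=1.00016 →lo
  ...
  [-2.78540,-2.78519] ⇒ x*=-2.7853
So |R|<1 on (-2.7853, 0).

left endpoint -2.7853.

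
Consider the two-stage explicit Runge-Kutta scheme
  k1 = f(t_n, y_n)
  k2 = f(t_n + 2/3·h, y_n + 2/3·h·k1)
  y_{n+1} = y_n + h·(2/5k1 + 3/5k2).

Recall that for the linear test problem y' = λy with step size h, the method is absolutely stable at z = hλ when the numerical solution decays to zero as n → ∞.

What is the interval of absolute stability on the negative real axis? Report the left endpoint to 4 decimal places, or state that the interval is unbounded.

On y'=λy, z=hλ:
  k1=λy_n ⇒ h·k1=z·y_n;  k2=λ(1+2/3z)y_n ⇒ h·k2=z(1+2/3z)y_n
  y_{n+1}/y_n = 1 + 2/5z + 3/5z(1+2/3z) = 1 + z + 2/5z²
  Hence R(z) = 1 + z + 2/5z².

Find x<0 with |R(x)|<1.
x=-1.73: |R|=0.4672
R=1: x+2/5x²=0 ⇒ x=−5/2=-2.5000; min R=1−1/(4·2/5)=0.3750>−1
Confirm numerically:
  x=-2.476: |R|=0.97623 <1
  x=-2.120: |R|=0.67776 <1
  x=-1.568: |R|=0.41545 <1
  x=-1.021: |R|=0.39598 <1
  x=-3.034: |R|=1.64806 >1
  x=-2.770: |R|=1.29916 >1
Stable set (-2.5000, 0).

(-2.5000, 0).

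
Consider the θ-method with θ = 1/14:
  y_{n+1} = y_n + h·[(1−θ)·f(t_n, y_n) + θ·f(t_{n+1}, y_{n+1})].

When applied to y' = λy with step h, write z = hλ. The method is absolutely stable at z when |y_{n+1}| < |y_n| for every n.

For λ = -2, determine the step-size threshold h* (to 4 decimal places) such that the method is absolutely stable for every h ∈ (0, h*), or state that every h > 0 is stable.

With y'=λy (z=hλ):
  y_{n+1} = y_n + z·[13/14·y_n + 1/14·y_{n+1}] ⇒ (1 − 1/14z)y_{n+1} = (1 + 13/14z)y_n
  R(z) = (1 + 13/14z)/(1 − 1/14z).

Solve |R(x)|<1 on ℝ⁻.
x=-0.98: |R|=0.0841
R=−1: 1+13/14x = −1+1/14x ⇒ -6/7x=2 ⇒ x=2/(-6/7)=-2.3333
Confirm numerically:
  x=-2.258: |R|=0.94440 <1
  x=-2.059: |R|=0.79501 <1
  x=-1.498: |R|=0.35321 <1
  x=-2.871: |R|=1.38243 >1
  x=-2.521: |R|=1.13631 >1
Interval (-2.3333, 0).

(-2.3333,0); λ=-2 ⇒ h* = (7/3)/2 = 1.1667.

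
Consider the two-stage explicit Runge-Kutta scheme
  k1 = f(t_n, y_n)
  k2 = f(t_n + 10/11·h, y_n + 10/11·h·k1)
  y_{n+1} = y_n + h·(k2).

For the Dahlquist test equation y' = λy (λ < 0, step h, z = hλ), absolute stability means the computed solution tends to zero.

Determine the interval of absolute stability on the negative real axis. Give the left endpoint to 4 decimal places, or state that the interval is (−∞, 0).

On y'=λy, z=hλ:
  k1=λy_n ⇒ h·k1=z·y_n;  k2=λ(1+10/11z)y_n ⇒ h·k2=z(1+10/11z)y_n
  y_{n+1}/y_n = 1 + z(1+10/11z) = 1 + z + 10/11z²
  ⇒ R(z) = 1 + z + 10/11z².

Need |R(x)|<1, x<0.
x=-1.38: |R|=1.3513
R=1: x+10/11x²=0 ⇒ x=−11/10=-1.1000; min R=1−1/(4·10/11)=0.7250>−1
Confirm numerically:
  x=-1.054: |R|=0.95592 <1
  x=-0.944: |R|=0.86612 <1
  x=-0.724: |R|=0.75252 <1
  x=-1.625: |R|=1.77557 >1
  x=-1.344: |R|=1.29812 >1
  x=-1.188: |R|=1.09504 >1
So |R|<1 on (-1.1000, 0).

z∈(-1.1000,0).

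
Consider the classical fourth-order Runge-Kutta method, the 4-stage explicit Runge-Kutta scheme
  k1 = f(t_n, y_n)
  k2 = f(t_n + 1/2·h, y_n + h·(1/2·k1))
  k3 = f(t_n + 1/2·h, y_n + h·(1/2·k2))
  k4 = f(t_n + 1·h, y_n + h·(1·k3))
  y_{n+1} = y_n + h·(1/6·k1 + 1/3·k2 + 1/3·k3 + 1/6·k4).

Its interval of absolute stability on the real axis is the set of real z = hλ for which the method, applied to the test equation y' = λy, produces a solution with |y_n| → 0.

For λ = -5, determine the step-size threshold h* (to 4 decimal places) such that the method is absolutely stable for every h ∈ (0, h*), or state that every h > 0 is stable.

(-2.7853,0); λ=-5 ⇒ h* = 0.5571.

Set f=λy, z=hλ:
  order 4, 4-stage ⇒ R(z)=1+z+z^2/2+z^3/6+z^4/24
  (e.g. R(-1.61)=0.27046, |R|=0.27046)

Need |R(x)|<1, x<0.
x=-1.61: |R|=0.2705
|R(-3.05)|=1.4782 |R(-1.2)|=0.3184 |R(-0.94)|=0.3959
Bisect:
  x_lo=-3.3210 |R|=2.1573  x_hi=-0.3734 |R|=0.6884
  mid=-1.84722 |R|=0.29351 →hi
  mid=-2.58412 |R|=0.73671 →hi
  mid=-2.95257 |R|=1.28293 →lo
  mid=-2.76835 |R|=0.97475 →hi
  mid=-2.86046 |R|=1.11937 →lo
  mid=-2.81441 |R|=1.04479 →lo
  mid=-2.79138 |R|=1.00921 →lo
  mid=-2.77986 |R|=0.99184 →hi
  ...
  [-2.78544,-2.78526] ⇒ x*=-2.7853
So |R|<1 on (-2.7853, 0).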